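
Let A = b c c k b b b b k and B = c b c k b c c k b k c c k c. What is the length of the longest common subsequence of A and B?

6

Backtracking the LCS table gives one alignment: b (A1,B5) → c (A2,B6) → c (A3,B7) → k (A4,B8) → b (A5,B9) → k (A9,B13).
So the longest common subsequence has length 6.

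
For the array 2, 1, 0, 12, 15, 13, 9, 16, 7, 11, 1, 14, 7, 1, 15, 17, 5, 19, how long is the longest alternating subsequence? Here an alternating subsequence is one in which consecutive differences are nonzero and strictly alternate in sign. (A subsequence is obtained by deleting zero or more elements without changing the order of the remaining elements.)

Track the best alternating length ending on an up-step vs a down-step at each position: up/down = 1/1, 1/2, 1/2, 3/1, 3/1, 3/4, 3/4, 5/1, 3/6, 7/6, 3/8, 9/6, 9/10, 3/10, 11/6, 11/1, 11/12, 13/1.
The maximum over both is 13; one such subsequence is 2, 1, 15, 13, 16, 7, 11, 1, 14, 7, 15, 5, 19.

13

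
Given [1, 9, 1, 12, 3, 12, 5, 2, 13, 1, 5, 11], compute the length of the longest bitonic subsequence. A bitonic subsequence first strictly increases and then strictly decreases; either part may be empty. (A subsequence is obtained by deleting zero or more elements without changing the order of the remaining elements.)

One longest bitonic subsequence is 1, 9, 12, 5, 2, 1 (positions 1,2,4,7,8,10): it rises to 12 then falls. Length 6 is optimal.

6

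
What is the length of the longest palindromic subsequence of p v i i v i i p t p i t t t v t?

7

One longest palindromic subsequence is viptpiv (positions 5,7,8,9,10,11,15); it reads the same forward and backward, and the interval DP gives dp[1][16] = 7.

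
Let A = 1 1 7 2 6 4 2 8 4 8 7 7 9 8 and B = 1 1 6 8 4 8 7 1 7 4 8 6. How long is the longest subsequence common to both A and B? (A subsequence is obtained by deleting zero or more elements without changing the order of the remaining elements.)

Backtracking the LCS table gives one alignment: 1 (A1,B1) → 1 (A2,B2) → 6 (A5,B3) → 8 (A8,B4) → 4 (A9,B5) → 8 (A10,B6) → 7 (A11,B7) → 7 (A12,B9) → 8 (A14,B11).
So the longest common subsequence has length 9.

9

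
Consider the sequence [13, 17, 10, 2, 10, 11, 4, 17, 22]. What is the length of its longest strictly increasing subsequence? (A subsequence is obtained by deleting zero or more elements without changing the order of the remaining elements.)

5

One longest increasing subsequence is 2, 10, 11, 17, 22 (positions 4,5,6,8,9), of length 5; no longer one exists.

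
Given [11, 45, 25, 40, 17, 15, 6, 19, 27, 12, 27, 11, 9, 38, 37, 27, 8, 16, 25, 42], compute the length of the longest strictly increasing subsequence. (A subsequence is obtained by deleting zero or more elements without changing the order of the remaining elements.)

Scanning left to right, the best length ending at each element is: 11→1, 45→2, 25→2, 40→3, 17→2, 15→2, 6→1, 19→3, 27→4, 12→2, 27→4, 11→2, 9→2, 38→5, 37→5, 27→4, 8→2, 16→3, 25→4, 42→6.
So the longest increasing subsequence has length 6, e.g. 11, 17, 19, 27, 38, 42.

6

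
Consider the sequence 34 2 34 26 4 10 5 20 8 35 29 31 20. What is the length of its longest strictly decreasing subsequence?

Let dp[i] be the longest decreasing subsequence ending at position i. Then dp = [1, 2, 1, 2, 3, 3, 4, 3, 4, 1, 2, 2, 3].
The maximum is 4; one witness is 34, 26, 10, 5 at positions 1,4,6,7.

4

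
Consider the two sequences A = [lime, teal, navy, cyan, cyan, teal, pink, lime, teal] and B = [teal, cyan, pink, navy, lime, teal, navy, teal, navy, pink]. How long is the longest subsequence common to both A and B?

A longest common subsequence is lime, teal, navy, teal, pink (length 5); the LCS DP confirms no longer common subsequence exists.

5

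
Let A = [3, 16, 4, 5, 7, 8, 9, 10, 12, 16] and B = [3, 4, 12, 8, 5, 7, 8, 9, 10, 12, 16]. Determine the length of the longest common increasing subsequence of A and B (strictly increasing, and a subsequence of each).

9

For each value that appears in both, track the longest common increasing run ending there.
The best achievable length is 9; one witness is 3, 4, 5, 7, 8, 9, 10, 12, 16 (A-positions 1,3,4,5,6,7,8,9,10, B-positions 1,2,5,6,7,8,9,10,11).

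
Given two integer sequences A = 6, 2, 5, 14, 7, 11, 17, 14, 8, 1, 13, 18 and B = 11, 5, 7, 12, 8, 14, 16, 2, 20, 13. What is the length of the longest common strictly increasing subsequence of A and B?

For each value that appears in both, track the longest common increasing run ending there.
The best achievable length is 4; one witness is 5, 7, 8, 13 (A-positions 3,5,9,11, B-positions 2,3,5,10).

4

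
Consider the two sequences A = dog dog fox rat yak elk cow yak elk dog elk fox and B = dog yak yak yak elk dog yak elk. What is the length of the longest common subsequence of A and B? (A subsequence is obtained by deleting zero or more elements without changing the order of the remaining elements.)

A longest common subsequence is dog, yak, yak, elk, dog, elk (length 6); the LCS DP confirms no longer common subsequence exists.

6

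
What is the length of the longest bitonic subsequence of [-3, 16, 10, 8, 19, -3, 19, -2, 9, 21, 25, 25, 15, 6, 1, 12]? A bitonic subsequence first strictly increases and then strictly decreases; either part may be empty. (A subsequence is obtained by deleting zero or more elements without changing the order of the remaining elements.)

8

One longest bitonic subsequence is -3, 16, 19, 21, 25, 15, 6, 1 (positions 1,2,5,10,11,13,14,15): it rises to 25 then falls. Length 8 is optimal.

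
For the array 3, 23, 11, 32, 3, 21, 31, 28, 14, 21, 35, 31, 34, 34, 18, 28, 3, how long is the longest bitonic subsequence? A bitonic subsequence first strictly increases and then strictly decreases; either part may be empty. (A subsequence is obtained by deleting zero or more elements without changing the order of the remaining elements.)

Let inc[i] be the LIS ending at i and dec[i] the longest strictly decreasing subsequence starting at i. inc = [1, 2, 2, 3, 1, 3, 4, 4, 3, 4, 5, 5, 6, 6, 4, 5, 1], dec = [1, 4, 2, 6, 1, 3, 5, 4, 2, 3, 4, 3, 3, 3, 2, 2, 1].
max_i inc[i]+dec[i]−1 = 8, with one witness 3, 23, 32, 31, 28, 21, 18, 3.

8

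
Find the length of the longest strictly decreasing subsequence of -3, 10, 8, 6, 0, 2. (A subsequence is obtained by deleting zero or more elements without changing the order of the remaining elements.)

Let dp[i] be the longest decreasing subsequence ending at position i. Then dp = [1, 1, 2, 3, 4, 4].
The maximum is 4; one witness is 10, 8, 6, 0 at positions 2,3,4,5.

4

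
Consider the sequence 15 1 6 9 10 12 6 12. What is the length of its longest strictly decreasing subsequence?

Scanning left to right, the best length ending at each element is: 15→1, 1→2, 6→2, 9→2, 10→2, 12→2, 6→3, 12→2.
So the longest decreasing subsequence has length 3, e.g. 15, 9, 6.

3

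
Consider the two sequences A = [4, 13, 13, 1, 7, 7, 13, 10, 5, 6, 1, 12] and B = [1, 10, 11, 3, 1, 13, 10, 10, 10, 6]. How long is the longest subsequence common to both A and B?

A longest common subsequence is 1, 13, 10, 6 (length 4); the LCS DP confirms no longer common subsequence exists.

4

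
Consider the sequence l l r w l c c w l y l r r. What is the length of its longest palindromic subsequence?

8

Using dp[i][j] = 2 + dp[i+1][j−1] if the ends match, else max(dp[i+1][j], dp[i][j−1]):
dp[1][13] = 8. A witness is llwccwll at positions 1,2,4,6,7,8,9,11.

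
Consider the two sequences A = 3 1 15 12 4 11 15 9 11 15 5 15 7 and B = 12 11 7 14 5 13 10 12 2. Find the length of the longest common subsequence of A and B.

Backtracking the LCS table gives one alignment: 12 (A4,B1) → 11 (A6,B2) → 5 (A11,B5).
So the longest common subsequence has length 3.

3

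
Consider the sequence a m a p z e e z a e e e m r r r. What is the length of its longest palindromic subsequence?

One longest palindromic subsequence is mazeezam (positions 2,3,5,6,7,8,9,13); it reads the same forward and backward, and the interval DP gives dp[1][16] = 8.

8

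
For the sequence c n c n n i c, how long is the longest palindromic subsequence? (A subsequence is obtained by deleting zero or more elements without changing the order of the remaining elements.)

5

Using dp[i][j] = 2 + dp[i+1][j−1] if the ends match, else max(dp[i+1][j], dp[i][j−1]):
dp[1][7] = 5. A witness is cnnnc at positions 1,2,4,5,7.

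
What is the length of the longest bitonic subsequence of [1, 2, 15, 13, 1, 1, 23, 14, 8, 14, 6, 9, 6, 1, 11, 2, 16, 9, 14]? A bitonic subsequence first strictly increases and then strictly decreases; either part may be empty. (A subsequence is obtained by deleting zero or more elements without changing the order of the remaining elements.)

8

Let inc[i] be the LIS ending at i and dec[i] the longest strictly decreasing subsequence starting at i. inc = [1, 2, 3, 3, 1, 1, 4, 4, 3, 4, 3, 4, 3, 1, 5, 2, 6, 4, 6], dec = [1, 2, 5, 4, 1, 1, 5, 4, 3, 4, 2, 3, 2, 1, 2, 1, 2, 1, 1].
max_i inc[i]+dec[i]−1 = 8, with one witness 1, 2, 15, 23, 14, 9, 6, 2.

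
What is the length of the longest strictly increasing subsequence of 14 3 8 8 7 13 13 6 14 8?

4

Let dp[i] be the longest increasing subsequence ending at position i. Then dp = [1, 1, 2, 2, 2, 3, 3, 2, 4, 3].
The maximum is 4; one witness is 3, 8, 13, 14 at positions 2,3,6,9.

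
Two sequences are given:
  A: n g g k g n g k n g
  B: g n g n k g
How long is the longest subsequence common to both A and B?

A longest common subsequence is ngnkg (length 5); the LCS DP confirms no longer common subsequence exists.

5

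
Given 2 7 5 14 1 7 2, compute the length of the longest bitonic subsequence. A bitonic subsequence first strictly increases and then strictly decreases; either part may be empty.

One longest bitonic subsequence is 2, 7, 14, 7, 2 (positions 1,2,4,6,7): it rises to 14 then falls. Length 5 is optimal.

5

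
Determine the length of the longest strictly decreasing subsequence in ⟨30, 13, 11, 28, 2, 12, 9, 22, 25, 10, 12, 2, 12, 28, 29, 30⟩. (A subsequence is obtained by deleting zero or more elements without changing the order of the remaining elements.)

5

One longest decreasing subsequence is 30, 13, 11, 9, 2 (positions 1,2,3,7,12), of length 5; no longer one exists.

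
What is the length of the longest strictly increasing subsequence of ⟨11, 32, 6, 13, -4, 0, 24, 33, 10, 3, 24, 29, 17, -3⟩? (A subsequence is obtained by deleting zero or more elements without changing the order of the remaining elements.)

5

Scanning left to right, the best length ending at each element is: 11→1, 32→2, 6→1, 13→2, -4→1, 0→2, 24→3, 33→4, 10→3, 3→3, 24→4, 29→5, 17→4, -3→2.
So the longest increasing subsequence has length 5, e.g. -4, 0, 10, 24, 29.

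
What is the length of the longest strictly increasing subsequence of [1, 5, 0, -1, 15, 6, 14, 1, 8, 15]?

5

Let dp[i] be the longest increasing subsequence ending at position i. Then dp = [1, 2, 1, 1, 3, 3, 4, 2, 4, 5].
The maximum is 5; one witness is 1, 5, 6, 14, 15 at positions 1,2,6,7,10.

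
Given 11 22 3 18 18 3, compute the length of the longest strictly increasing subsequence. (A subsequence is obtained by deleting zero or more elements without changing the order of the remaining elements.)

One longest increasing subsequence is 11, 22 (positions 1,2), of length 2; no longer one exists.

2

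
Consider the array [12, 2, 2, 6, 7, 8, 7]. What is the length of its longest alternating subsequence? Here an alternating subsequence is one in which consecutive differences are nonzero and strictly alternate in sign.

4

Track the best alternating length ending on an up-step vs a down-step at each position: up/down = 1/1, 1/2, 1/2, 3/2, 3/2, 3/2, 3/4.
The maximum over both is 4; one such subsequence is 12, 2, 8, 7.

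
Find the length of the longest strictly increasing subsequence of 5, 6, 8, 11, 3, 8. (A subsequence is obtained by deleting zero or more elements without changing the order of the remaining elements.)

Let dp[i] be the longest increasing subsequence ending at position i. Then dp = [1, 2, 3, 4, 1, 3].
The maximum is 4; one witness is 5, 6, 8, 11 at positions 1,2,3,4.

4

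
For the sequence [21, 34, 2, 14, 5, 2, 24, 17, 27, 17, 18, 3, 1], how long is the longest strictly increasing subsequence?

Scanning left to right, the best length ending at each element is: 21→1, 34→2, 2→1, 14→2, 5→2, 2→1, 24→3, 17→3, 27→4, 17→3, 18→4, 3→2, 1→1.
So the longest increasing subsequence has length 4, e.g. 2, 14, 24, 27.

4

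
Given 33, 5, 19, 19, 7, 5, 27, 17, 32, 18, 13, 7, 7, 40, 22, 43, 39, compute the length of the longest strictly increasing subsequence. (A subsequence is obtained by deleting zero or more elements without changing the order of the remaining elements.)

Let dp[i] be the longest increasing subsequence ending at position i. Then dp = [1, 1, 2, 2, 2, 1, 3, 3, 4, 4, 3, 2, 2, 5, 5, 6, 6].
The maximum is 6; one witness is 5, 19, 27, 32, 40, 43 at positions 2,3,7,9,14,16.

6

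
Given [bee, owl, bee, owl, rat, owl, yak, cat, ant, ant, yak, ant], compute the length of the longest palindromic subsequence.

One longest palindromic subsequence is yak ant ant yak (positions 7,9,10,11); it reads the same forward and backward, and the interval DP gives dp[1][12] = 4.

4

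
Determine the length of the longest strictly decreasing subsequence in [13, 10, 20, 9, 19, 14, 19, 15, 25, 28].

Scanning left to right, the best length ending at each element is: 13→1, 10→2, 20→1, 9→3, 19→2, 14→3, 19→2, 15→3, 25→1, 28→1.
So the longest decreasing subsequence has length 3, e.g. 13, 10, 9.

3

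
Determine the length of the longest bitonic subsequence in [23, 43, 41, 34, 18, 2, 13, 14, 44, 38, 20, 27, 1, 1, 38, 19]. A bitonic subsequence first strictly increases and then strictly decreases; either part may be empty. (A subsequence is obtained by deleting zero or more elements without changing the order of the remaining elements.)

7

Let inc[i] be the LIS ending at i and dec[i] the longest strictly decreasing subsequence starting at i. inc = [1, 2, 2, 2, 1, 1, 2, 3, 4, 4, 4, 5, 1, 1, 6, 4], dec = [4, 6, 5, 4, 3, 2, 2, 2, 4, 3, 2, 2, 1, 1, 2, 1].
max_i inc[i]+dec[i]−1 = 7, with one witness 23, 43, 41, 34, 18, 14, 1.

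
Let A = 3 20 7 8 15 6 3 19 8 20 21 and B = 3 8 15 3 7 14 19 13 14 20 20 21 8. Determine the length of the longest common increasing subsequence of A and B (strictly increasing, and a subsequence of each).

6

A longest common strictly increasing subsequence is 3, 8, 15, 19, 20, 21 (length 6); it appears in order in both A and B, and no longer such subsequence exists.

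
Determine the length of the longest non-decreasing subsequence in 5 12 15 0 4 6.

3

Scanning left to right, the best length ending at each element is: 5→1, 12→2, 15→3, 0→1, 4→2, 6→3.
So the longest non-decreasing subsequence has length 3, e.g. 5, 12, 15.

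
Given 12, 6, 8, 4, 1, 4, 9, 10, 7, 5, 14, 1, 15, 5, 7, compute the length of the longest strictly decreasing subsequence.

Scanning left to right, the best length ending at each element is: 12→1, 6→2, 8→2, 4→3, 1→4, 4→3, 9→2, 10→2, 7→3, 5→4, 14→1, 1→5, 15→1, 5→4, 7→3.
So the longest decreasing subsequence has length 5, e.g. 12, 8, 7, 5, 1.

5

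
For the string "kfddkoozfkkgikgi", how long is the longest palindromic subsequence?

One longest palindromic subsequence is kkookk (positions 1,5,6,7,11,14); it reads the same forward and backward, and the interval DP gives dp[1][16] = 6.

6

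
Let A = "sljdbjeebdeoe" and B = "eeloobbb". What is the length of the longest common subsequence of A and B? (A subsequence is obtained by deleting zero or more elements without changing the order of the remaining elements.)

3

Backtracking the LCS table gives one alignment: l (A2,B3) → b (A5,B7) → b (A9,B8).
So the longest common subsequence has length 3.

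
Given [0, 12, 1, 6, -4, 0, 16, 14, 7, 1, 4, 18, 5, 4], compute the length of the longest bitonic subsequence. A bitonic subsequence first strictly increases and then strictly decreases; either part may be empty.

One longest bitonic subsequence is 0, 1, 6, 16, 14, 7, 5, 4 (positions 1,3,4,7,8,9,13,14): it rises to 16 then falls. Length 8 is optimal.

8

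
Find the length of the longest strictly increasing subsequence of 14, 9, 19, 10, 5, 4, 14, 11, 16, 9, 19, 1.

5

Scanning left to right, the best length ending at each element is: 14→1, 9→1, 19→2, 10→2, 5→1, 4→1, 14→3, 11→3, 16→4, 9→2, 19→5, 1→1.
So the longest increasing subsequence has length 5, e.g. 9, 10, 14, 16, 19.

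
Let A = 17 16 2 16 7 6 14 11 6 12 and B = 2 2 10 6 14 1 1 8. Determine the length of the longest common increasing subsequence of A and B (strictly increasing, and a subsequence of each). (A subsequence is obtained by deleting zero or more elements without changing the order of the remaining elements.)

For each value that appears in both, track the longest common increasing run ending there.
The best achievable length is 3; one witness is 2, 6, 14 (A-positions 3,6,7, B-positions 1,4,5).

3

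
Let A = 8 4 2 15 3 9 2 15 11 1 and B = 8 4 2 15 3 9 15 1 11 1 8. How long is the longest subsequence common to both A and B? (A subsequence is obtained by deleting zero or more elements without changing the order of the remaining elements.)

A longest common subsequence is 8, 4, 2, 15, 3, 9, 15, 11, 1 (length 9); the LCS DP confirms no longer common subsequence exists.

9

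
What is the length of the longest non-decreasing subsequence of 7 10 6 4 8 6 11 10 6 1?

3

One longest non-decreasing subsequence is 7, 10, 11 (positions 1,2,7), of length 3; no longer one exists.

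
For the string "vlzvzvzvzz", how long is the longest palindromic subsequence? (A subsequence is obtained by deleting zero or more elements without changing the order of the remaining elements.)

7

Using dp[i][j] = 2 + dp[i+1][j−1] if the ends match, else max(dp[i+1][j], dp[i][j−1]):
dp[1][10] = 7. A witness is zzvzvzz at positions 3,5,6,7,8,9,10.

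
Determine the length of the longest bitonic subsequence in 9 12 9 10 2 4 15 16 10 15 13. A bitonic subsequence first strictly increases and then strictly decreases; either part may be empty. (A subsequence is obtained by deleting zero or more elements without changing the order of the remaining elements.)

Let inc[i] be the LIS ending at i and dec[i] the longest strictly decreasing subsequence starting at i. inc = [1, 2, 1, 2, 1, 2, 3, 4, 3, 4, 4], dec = [2, 3, 2, 2, 1, 1, 2, 3, 1, 2, 1].
max_i inc[i]+dec[i]−1 = 6, with one witness 9, 12, 15, 16, 15, 13.

6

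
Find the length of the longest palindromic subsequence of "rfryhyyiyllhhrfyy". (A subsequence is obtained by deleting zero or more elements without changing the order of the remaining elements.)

One longest palindromic subsequence is frhyiyhrf (positions 2,3,5,7,8,9,13,14,15); it reads the same forward and backward, and the interval DP gives dp[1][17] = 9.

9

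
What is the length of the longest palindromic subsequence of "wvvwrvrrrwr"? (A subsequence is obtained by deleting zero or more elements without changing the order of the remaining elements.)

6

One longest palindromic subsequence is wrrrrw (positions 4,5,7,8,9,10); it reads the same forward and backward, and the interval DP gives dp[1][11] = 6.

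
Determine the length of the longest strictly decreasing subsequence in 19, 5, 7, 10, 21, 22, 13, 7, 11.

3

Let dp[i] be the longest decreasing subsequence ending at position i. Then dp = [1, 2, 2, 2, 1, 1, 2, 3, 3].
The maximum is 3; one witness is 19, 10, 7 at positions 1,4,8.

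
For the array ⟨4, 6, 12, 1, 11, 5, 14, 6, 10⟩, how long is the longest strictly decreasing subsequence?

3

Let dp[i] be the longest decreasing subsequence ending at position i. Then dp = [1, 1, 1, 2, 2, 3, 1, 3, 3].
The maximum is 3; one witness is 12, 11, 5 at positions 3,5,6.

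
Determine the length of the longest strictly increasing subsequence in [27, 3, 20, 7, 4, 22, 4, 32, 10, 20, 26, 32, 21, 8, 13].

6

Scanning left to right, the best length ending at each element is: 27→1, 3→1, 20→2, 7→2, 4→2, 22→3, 4→2, 32→4, 10→3, 20→4, 26→5, 32→6, 21→5, 8→3, 13→4.
So the longest increasing subsequence has length 6, e.g. 3, 7, 10, 20, 26, 32.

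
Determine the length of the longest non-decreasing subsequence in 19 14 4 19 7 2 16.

Let dp[i] be the longest non-decreasing subsequence ending at position i. Then dp = [1, 1, 1, 2, 2, 1, 3].
The maximum is 3; one witness is 4, 7, 16 at positions 3,5,7.

3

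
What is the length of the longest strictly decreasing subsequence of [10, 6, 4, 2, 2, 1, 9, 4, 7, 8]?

One longest decreasing subsequence is 10, 6, 4, 2, 1 (positions 1,2,3,4,6), of length 5; no longer one exists.

5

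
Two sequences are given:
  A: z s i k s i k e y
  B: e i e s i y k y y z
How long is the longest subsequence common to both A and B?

5

Backtracking the LCS table gives one alignment: i (A3,B2) → s (A5,B4) → i (A6,B5) → k (A7,B7) → y (A9,B9).
So the longest common subsequence has length 5.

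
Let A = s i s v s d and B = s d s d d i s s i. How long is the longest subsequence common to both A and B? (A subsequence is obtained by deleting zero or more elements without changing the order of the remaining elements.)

Backtracking the LCS table gives one alignment: s (A1,B3) → i (A2,B6) → s (A3,B7) → s (A5,B8).
So the longest common subsequence has length 4.

4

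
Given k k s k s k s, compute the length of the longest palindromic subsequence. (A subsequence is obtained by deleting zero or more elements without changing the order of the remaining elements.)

5

Using dp[i][j] = 2 + dp[i+1][j−1] if the ends match, else max(dp[i+1][j], dp[i][j−1]):
dp[1][7] = 5. A witness is sksks at positions 3,4,5,6,7.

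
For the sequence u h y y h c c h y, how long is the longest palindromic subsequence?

6

One longest palindromic subsequence is yhcchy (positions 3,5,6,7,8,9); it reads the same forward and backward, and the interval DP gives dp[1][9] = 6.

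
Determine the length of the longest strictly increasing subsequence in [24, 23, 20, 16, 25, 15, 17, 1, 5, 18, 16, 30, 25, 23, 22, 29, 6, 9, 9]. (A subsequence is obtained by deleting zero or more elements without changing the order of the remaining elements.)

5

Let dp[i] be the longest increasing subsequence ending at position i. Then dp = [1, 1, 1, 1, 2, 1, 2, 1, 2, 3, 3, 4, 4, 4, 4, 5, 3, 4, 4].
The maximum is 5; one witness is 16, 17, 18, 25, 29 at positions 4,7,10,13,16.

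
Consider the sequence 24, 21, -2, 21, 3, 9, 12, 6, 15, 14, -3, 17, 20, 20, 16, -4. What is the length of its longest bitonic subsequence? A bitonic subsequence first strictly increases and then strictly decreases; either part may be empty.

9

Let inc[i] be the LIS ending at i and dec[i] the longest strictly decreasing subsequence starting at i. inc = [1, 1, 1, 2, 2, 3, 4, 3, 5, 5, 1, 6, 7, 7, 6, 1], dec = [6, 5, 3, 5, 3, 4, 4, 3, 4, 3, 2, 3, 3, 3, 2, 1].
max_i inc[i]+dec[i]−1 = 9, with one witness -2, 3, 9, 12, 15, 17, 20, 16, -4.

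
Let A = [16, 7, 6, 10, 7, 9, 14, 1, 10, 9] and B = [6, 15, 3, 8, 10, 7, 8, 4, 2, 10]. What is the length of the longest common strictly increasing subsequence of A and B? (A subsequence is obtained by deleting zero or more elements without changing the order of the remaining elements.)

3

A longest common strictly increasing subsequence is 6, 7, 10 (length 3); it appears in order in both A and B, and no longer such subsequence exists.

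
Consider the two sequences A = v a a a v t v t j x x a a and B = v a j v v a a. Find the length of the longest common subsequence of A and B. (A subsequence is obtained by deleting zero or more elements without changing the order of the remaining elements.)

A longest common subsequence is vavvaa (length 6); the LCS DP confirms no longer common subsequence exists.

6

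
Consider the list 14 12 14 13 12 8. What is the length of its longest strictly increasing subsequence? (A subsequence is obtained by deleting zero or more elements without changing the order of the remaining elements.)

2

Scanning left to right, the best length ending at each element is: 14→1, 12→1, 14→2, 13→2, 12→1, 8→1.
So the longest increasing subsequence has length 2, e.g. 12, 14.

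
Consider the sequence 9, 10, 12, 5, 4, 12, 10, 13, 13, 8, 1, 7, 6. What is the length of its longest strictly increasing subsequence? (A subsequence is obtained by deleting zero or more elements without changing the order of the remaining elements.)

4

One longest increasing subsequence is 9, 10, 12, 13 (positions 1,2,3,8), of length 4; no longer one exists.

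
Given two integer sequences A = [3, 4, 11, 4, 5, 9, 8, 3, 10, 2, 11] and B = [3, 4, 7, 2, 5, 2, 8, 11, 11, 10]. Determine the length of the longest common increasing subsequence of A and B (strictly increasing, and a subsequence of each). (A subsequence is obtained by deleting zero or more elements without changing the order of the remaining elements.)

5

For each value that appears in both, track the longest common increasing run ending there.
The best achievable length is 5; one witness is 3, 4, 5, 8, 11 (A-positions 1,2,5,7,11, B-positions 1,2,5,7,8).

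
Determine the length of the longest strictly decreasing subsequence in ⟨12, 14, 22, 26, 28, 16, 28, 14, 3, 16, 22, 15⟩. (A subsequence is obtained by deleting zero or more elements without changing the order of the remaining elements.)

Let dp[i] be the longest decreasing subsequence ending at position i. Then dp = [1, 1, 1, 1, 1, 2, 1, 3, 4, 2, 2, 3].
The maximum is 4; one witness is 22, 16, 14, 3 at positions 3,6,8,9.

4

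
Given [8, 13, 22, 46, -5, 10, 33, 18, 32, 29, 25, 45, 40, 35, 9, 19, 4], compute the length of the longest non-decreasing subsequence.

One longest non-decreasing subsequence is 8, 13, 22, 33, 45 (positions 1,2,3,7,12), of length 5; no longer one exists.

5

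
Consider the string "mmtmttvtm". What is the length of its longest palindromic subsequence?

One longest palindromic subsequence is mttttm (positions 1,3,5,6,8,9); it reads the same forward and backward, and the interval DP gives dp[1][9] = 6.

6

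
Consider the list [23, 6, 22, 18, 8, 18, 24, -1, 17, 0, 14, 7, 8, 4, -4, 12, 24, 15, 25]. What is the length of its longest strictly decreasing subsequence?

8

One longest decreasing subsequence is 23, 22, 18, 17, 14, 7, 4, -4 (positions 1,3,4,9,11,12,14,15), of length 8; no longer one exists.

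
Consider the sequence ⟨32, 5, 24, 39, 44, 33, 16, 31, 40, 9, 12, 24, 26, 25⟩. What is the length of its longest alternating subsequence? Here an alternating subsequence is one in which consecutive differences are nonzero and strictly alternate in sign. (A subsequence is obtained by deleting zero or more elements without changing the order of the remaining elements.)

Track the best alternating length ending on an up-step vs a down-step at each position: up/down = 1/1, 1/2, 3/2, 3/1, 3/1, 3/4, 3/4, 5/4, 5/4, 3/6, 7/6, 7/6, 7/6, 7/8.
The maximum over both is 8; one such subsequence is 32, 5, 24, 16, 31, 9, 26, 25.

8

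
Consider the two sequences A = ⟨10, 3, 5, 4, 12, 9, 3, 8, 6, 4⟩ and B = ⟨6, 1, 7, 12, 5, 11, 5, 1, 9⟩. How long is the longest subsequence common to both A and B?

A longest common subsequence is 5, 9 (length 2); the LCS DP confirms no longer common subsequence exists.

2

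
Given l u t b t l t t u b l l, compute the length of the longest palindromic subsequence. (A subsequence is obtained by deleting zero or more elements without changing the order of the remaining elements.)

9

One longest palindromic subsequence is luttlttul (positions 1,2,3,5,6,7,8,9,12); it reads the same forward and backward, and the interval DP gives dp[1][12] = 9.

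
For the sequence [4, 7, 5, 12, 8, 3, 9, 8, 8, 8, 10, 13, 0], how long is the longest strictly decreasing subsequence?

4

Scanning left to right, the best length ending at each element is: 4→1, 7→1, 5→2, 12→1, 8→2, 3→3, 9→2, 8→3, 8→3, 8→3, 10→2, 13→1, 0→4.
So the longest decreasing subsequence has length 4, e.g. 7, 5, 3, 0.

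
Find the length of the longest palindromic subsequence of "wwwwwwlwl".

One longest palindromic subsequence is wwwwwww (positions 1,2,3,4,5,6,8); it reads the same forward and backward, and the interval DP gives dp[1][9] = 7.

7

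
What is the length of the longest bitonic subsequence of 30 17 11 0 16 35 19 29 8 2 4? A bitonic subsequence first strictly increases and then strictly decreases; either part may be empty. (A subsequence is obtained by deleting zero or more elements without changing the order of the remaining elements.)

One longest bitonic subsequence is 11, 16, 35, 29, 8, 4 (positions 3,5,6,8,9,11): it rises to 35 then falls. Length 6 is optimal.

6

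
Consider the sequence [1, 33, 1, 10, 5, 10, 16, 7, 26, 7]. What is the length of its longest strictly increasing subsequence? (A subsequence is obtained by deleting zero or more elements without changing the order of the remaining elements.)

5

One longest increasing subsequence is 1, 5, 10, 16, 26 (positions 1,5,6,7,9), of length 5; no longer one exists.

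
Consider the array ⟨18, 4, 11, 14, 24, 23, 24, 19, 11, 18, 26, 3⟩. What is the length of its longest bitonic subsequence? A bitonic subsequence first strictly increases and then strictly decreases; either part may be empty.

8

One longest bitonic subsequence is 4, 11, 14, 24, 23, 19, 18, 3 (positions 2,3,4,5,6,8,10,12): it rises to 24 then falls. Length 8 is optimal.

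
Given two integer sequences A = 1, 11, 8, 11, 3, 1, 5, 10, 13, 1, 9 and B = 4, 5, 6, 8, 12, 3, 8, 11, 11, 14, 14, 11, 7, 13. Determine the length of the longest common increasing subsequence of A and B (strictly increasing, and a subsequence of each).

3

For each value that appears in both, track the longest common increasing run ending there.
The best achievable length is 3; one witness is 8, 11, 13 (A-positions 3,4,9, B-positions 4,8,14).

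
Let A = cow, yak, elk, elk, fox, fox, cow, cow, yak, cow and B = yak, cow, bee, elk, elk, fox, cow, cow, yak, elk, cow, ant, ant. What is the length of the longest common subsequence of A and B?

8

Backtracking the LCS table gives one alignment: cow (A1,B2) → elk (A3,B4) → elk (A4,B5) → fox (A6,B6) → cow (A7,B7) → cow (A8,B8) → yak (A9,B9) → cow (A10,B11).
So the longest common subsequence has length 8.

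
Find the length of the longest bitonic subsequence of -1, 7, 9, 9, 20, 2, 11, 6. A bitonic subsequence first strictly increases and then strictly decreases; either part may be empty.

6

Let inc[i] be the LIS ending at i and dec[i] the longest strictly decreasing subsequence starting at i. inc = [1, 2, 3, 3, 4, 2, 4, 3], dec = [1, 2, 2, 2, 3, 1, 2, 1].
max_i inc[i]+dec[i]−1 = 6, with one witness -1, 7, 9, 20, 11, 6.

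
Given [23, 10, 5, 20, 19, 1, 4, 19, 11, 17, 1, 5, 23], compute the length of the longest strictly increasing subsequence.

One longest increasing subsequence is 1, 4, 11, 17, 23 (positions 6,7,9,10,13), of length 5; no longer one exists.

5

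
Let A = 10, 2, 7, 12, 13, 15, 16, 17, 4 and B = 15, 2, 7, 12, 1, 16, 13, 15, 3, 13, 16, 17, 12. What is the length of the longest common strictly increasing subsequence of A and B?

7

For each value that appears in both, track the longest common increasing run ending there.
The best achievable length is 7; one witness is 2, 7, 12, 13, 15, 16, 17 (A-positions 2,3,4,5,6,7,8, B-positions 2,3,4,7,8,11,12).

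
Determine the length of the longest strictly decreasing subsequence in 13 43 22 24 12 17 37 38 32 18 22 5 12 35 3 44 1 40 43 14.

Scanning left to right, the best length ending at each element is: 13→1, 43→1, 22→2, 24→2, 12→3, 17→3, 37→2, 38→2, 32→3, 18→4, 22→4, 5→5, 12→5, 35→3, 3→6, 44→1, 1→7, 40→2, 43→2, 14→5.
So the longest decreasing subsequence has length 7, e.g. 43, 37, 32, 18, 5, 3, 1.

7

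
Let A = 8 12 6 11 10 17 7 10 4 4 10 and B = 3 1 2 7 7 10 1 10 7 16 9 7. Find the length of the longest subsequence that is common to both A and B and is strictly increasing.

A longest common strictly increasing subsequence is 7, 10 (length 2); it appears in order in both A and B, and no longer such subsequence exists.

2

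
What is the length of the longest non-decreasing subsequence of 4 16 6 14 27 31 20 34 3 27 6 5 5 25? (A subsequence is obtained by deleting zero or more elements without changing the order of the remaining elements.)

Let dp[i] be the longest non-decreasing subsequence ending at position i. Then dp = [1, 2, 2, 3, 4, 5, 4, 6, 1, 5, 3, 2, 3, 5].
The maximum is 6; one witness is 4, 6, 14, 27, 31, 34 at positions 1,3,4,5,6,8.

6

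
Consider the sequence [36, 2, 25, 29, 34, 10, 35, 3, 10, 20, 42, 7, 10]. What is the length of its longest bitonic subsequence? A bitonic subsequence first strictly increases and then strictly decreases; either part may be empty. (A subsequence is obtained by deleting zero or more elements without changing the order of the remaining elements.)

7

One longest bitonic subsequence is 2, 25, 29, 34, 35, 20, 10 (positions 2,3,4,5,7,10,13): it rises to 35 then falls. Length 7 is optimal.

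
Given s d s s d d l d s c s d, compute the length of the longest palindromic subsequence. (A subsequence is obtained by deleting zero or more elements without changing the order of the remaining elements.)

9

Using dp[i][j] = 2 + dp[i+1][j−1] if the ends match, else max(dp[i+1][j], dp[i][j−1]):
dp[1][12] = 9. A witness is dssdldssd at positions 2,3,4,5,7,8,9,11,12.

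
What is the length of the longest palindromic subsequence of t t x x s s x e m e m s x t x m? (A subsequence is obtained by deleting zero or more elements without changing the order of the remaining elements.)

9

One longest palindromic subsequence is xxsmemsxx (positions 3,4,5,9,10,11,12,13,15); it reads the same forward and backward, and the interval DP gives dp[1][16] = 9.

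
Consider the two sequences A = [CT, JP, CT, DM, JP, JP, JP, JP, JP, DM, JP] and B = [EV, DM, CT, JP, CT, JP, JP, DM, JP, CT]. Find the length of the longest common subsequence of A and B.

7

A longest common subsequence is CT, JP, CT, JP, JP, DM, JP (length 7); the LCS DP confirms no longer common subsequence exists.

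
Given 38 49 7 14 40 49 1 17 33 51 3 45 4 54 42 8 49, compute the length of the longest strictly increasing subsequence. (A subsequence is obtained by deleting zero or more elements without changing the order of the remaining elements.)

6

Scanning left to right, the best length ending at each element is: 38→1, 49→2, 7→1, 14→2, 40→3, 49→4, 1→1, 17→3, 33→4, 51→5, 3→2, 45→5, 4→3, 54→6, 42→5, 8→4, 49→6.
So the longest increasing subsequence has length 6, e.g. 7, 14, 40, 49, 51, 54.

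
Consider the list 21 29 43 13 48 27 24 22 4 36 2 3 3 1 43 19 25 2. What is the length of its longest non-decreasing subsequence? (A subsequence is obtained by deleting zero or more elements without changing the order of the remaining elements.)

5

Let dp[i] be the longest non-decreasing subsequence ending at position i. Then dp = [1, 2, 3, 1, 4, 2, 2, 2, 1, 3, 1, 2, 3, 1, 4, 4, 5, 2].
The maximum is 5; one witness is 2, 3, 3, 19, 25 at positions 11,12,13,16,17.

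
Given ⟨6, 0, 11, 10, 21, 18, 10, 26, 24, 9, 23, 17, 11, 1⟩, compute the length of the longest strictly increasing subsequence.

4

One longest increasing subsequence is 6, 11, 21, 26 (positions 1,3,5,8), of length 4; no longer one exists.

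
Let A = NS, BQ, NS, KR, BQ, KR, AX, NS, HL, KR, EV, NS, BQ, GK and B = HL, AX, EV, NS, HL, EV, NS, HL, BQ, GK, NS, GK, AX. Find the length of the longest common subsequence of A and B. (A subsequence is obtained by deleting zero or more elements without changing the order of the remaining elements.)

7

Backtracking the LCS table gives one alignment: AX (A7,B2) → NS (A8,B4) → HL (A9,B5) → EV (A11,B6) → NS (A12,B7) → BQ (A13,B9) → GK (A14,B12).
So the longest common subsequence has length 7.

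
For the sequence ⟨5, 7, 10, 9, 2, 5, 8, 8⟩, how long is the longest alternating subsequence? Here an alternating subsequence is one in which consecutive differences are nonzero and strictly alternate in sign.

4

A longest alternating subsequence is 5, 7, 2, 5 (positions 1,2,5,6); its 3 consecutive differences strictly alternate in sign, and length 4 is optimal.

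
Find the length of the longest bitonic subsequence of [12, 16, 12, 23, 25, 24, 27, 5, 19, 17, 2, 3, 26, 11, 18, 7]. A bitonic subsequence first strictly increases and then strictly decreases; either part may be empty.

One longest bitonic subsequence is 12, 16, 23, 25, 24, 19, 17, 11, 7 (positions 1,2,4,5,6,9,10,14,16): it rises to 25 then falls. Length 9 is optimal.

9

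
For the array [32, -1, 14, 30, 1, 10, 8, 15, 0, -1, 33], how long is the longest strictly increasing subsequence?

5

Let dp[i] be the longest increasing subsequence ending at position i. Then dp = [1, 1, 2, 3, 2, 3, 3, 4, 2, 1, 5].
The maximum is 5; one witness is -1, 1, 10, 15, 33 at positions 2,5,6,8,11.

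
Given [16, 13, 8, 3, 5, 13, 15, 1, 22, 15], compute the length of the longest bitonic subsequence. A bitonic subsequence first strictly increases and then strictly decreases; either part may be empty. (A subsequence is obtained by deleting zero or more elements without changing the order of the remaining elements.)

6

Let inc[i] be the LIS ending at i and dec[i] the longest strictly decreasing subsequence starting at i. inc = [1, 1, 1, 1, 2, 3, 4, 1, 5, 4], dec = [5, 4, 3, 2, 2, 2, 2, 1, 2, 1].
max_i inc[i]+dec[i]−1 = 6, with one witness 3, 5, 13, 15, 22, 15.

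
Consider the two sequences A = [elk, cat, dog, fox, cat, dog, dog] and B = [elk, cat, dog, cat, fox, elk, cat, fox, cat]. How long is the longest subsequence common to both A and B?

5

A longest common subsequence is elk, cat, dog, fox, cat (length 5); the LCS DP confirms no longer common subsequence exists.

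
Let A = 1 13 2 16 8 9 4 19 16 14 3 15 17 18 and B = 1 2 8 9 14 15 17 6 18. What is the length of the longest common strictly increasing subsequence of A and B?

8

A longest common strictly increasing subsequence is 1, 2, 8, 9, 14, 15, 17, 18 (length 8); it appears in order in both A and B, and no longer such subsequence exists.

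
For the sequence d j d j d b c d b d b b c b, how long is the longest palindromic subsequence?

7

One longest palindromic subsequence is bcbbbcb (positions 6,7,9,11,12,13,14); it reads the same forward and backward, and the interval DP gives dp[1][14] = 7.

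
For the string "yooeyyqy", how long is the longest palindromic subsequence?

4

One longest palindromic subsequence is yyyy (positions 1,5,6,8); it reads the same forward and backward, and the interval DP gives dp[1][8] = 4.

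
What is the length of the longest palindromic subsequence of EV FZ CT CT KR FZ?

4

One longest palindromic subsequence is FZ CT CT FZ (positions 2,3,4,6); it reads the same forward and backward, and the interval DP gives dp[1][6] = 4.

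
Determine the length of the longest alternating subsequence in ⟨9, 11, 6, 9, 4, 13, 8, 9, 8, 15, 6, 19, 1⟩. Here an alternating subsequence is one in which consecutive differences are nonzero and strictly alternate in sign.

A longest alternating subsequence is 9, 11, 6, 9, 4, 13, 8, 9, 8, 15, 6, 19, 1 (positions 1,2,3,4,5,6,7,8,9,10,11,12,13); its 12 consecutive differences strictly alternate in sign, and length 13 is optimal.

13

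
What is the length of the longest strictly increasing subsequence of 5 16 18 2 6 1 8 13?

4

Scanning left to right, the best length ending at each element is: 5→1, 16→2, 18→3, 2→1, 6→2, 1→1, 8→3, 13→4.
So the longest increasing subsequence has length 4, e.g. 5, 6, 8, 13.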